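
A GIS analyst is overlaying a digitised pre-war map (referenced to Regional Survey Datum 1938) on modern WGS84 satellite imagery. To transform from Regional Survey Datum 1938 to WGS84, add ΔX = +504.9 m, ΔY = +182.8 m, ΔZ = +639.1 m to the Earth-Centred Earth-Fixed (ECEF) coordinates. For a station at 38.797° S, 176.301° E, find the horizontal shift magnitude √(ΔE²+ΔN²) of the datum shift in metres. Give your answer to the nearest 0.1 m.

At φ = -38.797°, λ = 176.301°: sin φ = -0.626563, cos φ = 0.779371, sin λ = 0.064515, cos λ = -0.997917.
ΔE = −sin λ·ΔX + cos λ·ΔY = −(0.064515)·(504.9) + (-0.997917)·(182.8) = -214.99 m.
ΔN = −sin φ cos λ·ΔX − sin φ sin λ·ΔY + cos φ·ΔZ = −(-0.626563)(-0.997917)(504.9) − (-0.626563)(0.064515)(182.8) + (0.779371)(639.1) = 189.79 m.
Horizontal magnitude = √(ΔE² + ΔN²) = √((-214.99)² + 189.79²) = 286.78 m.

286.8 m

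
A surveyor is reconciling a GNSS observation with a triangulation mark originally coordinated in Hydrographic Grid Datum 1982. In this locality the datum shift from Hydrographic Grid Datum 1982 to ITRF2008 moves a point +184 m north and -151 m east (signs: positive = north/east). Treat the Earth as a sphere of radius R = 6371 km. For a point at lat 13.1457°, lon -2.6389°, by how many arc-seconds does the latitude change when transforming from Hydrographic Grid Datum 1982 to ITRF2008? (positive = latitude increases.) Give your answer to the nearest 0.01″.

On a sphere of radius R, 1 rad of latitude = R, so Δφ = ΔN / R = 184.0 / 6371000 = 2.8881e-05 rad = 5.957″.

Δφ = 5.96″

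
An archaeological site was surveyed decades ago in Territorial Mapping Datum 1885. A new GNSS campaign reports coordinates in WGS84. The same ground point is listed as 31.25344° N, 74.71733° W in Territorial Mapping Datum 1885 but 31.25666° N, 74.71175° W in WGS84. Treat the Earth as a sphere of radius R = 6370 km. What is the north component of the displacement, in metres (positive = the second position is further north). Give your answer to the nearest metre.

ΔN = 358 m

Δφ = 31.25666° − 31.25344° = +0.00322°; Δλ = -74.71175° − -74.71733° = +0.00558°.
1° along a meridian = πR/180 = 111177 m.
ΔN = Δφ × 111177 = 358.0 m; ΔE = Δλ × 111177 × cos(31.25344°) = +0.00558 × 111177 × 0.854881 = 530.3 m.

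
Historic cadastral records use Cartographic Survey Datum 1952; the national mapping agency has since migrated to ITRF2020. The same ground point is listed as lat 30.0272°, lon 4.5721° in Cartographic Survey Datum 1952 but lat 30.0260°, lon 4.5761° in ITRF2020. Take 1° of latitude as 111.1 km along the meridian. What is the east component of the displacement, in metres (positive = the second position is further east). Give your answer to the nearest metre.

ΔE = 385 m

Δφ = 30.0260° − 30.0272° = -0.0012°; Δλ = 4.5761° − 4.5721° = +0.0040°.
ΔN = Δφ × 111100 = -133.3 m; ΔE = Δλ × 111100 × cos(30.0272°) = +0.0040 × 111100 × 0.865788 = 384.8 m.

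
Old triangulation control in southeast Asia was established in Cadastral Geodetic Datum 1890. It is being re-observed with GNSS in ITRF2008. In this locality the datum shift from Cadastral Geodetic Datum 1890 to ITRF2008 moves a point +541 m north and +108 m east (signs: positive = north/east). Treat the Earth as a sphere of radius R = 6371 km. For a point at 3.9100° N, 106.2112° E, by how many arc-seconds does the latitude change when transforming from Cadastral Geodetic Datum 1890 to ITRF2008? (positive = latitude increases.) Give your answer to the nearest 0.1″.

Δφ = 17.5″

On a sphere of radius R, 1 rad of latitude = R, so Δφ = ΔN / R = 541.0 / 6371000 = 8.4916e-05 rad = 17.515″.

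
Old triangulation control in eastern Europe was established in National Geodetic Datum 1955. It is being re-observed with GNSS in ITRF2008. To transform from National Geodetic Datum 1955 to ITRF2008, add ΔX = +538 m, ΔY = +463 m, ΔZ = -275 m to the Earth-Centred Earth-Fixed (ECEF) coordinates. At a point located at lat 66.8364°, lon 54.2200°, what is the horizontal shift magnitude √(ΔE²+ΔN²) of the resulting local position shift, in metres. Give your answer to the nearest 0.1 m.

At φ = 66.8364°, λ = 54.2200°: sin φ = 0.919385, cos φ = 0.393358, sin λ = 0.811268, cos λ = 0.584675.
ΔE = −sin λ·ΔX + cos λ·ΔY = −(0.811268)·(538) + (0.584675)·(463) = -165.76 m.
ΔN = −sin φ cos λ·ΔX − sin φ sin λ·ΔY + cos φ·ΔZ = −(0.919385)(0.584675)(538) − (0.919385)(0.811268)(463) + (0.393358)(-275) = -742.71 m.
Horizontal magnitude = √(ΔE² + ΔN²) = √((-165.76)² + (-742.71)²) = 760.98 m.

761.0 m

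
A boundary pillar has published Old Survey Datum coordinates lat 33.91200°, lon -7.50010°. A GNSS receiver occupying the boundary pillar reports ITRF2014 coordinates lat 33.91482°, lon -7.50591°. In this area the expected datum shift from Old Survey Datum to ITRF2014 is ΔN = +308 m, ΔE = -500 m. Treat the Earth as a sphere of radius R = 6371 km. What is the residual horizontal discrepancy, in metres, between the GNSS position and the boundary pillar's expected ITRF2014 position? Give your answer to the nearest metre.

37 m

Observed coordinate differences: Δφ = +0.00282°, Δλ = -0.00581°.
Converting to metres (1° lat = 111195 m, cos φ = 0.829895): observed ΔN = 313.6 m, observed ΔE = -536.1 m.
Subtracting the expected shift leaves a residual of 313.6 − (308) = 5.6 m north and -536.1 − (-500) = -36.1 m east.
Residual distance = √(5.6² + (-36.1)²) = 36.6 m.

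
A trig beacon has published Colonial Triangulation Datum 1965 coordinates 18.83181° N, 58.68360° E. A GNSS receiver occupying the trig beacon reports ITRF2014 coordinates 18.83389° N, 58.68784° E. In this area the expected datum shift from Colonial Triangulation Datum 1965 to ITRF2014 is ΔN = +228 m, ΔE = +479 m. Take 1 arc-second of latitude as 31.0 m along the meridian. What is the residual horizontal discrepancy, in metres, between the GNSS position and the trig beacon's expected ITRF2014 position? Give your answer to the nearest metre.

31 m

Observed coordinate differences: Δφ = +0.00208°, Δλ = +0.00424°.
Converting to metres (1° lat = 111600 m, cos φ = 0.946470): observed ΔN = 232.1 m, observed ΔE = 447.9 m.
Subtracting the expected shift leaves a residual of 232.1 − (228) = 4.1 m north and 447.9 − (479) = -31.1 m east.
Residual distance = √(4.1² + (-31.1)²) = 31.4 m.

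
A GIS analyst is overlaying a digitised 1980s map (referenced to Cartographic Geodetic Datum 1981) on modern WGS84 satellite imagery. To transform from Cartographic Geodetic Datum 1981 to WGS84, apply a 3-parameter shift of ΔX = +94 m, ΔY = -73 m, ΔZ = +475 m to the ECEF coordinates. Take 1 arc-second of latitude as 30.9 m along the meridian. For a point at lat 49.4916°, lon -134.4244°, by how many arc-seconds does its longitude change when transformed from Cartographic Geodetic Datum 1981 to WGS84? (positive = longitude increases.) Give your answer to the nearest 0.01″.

sin φ = 0.760311, cos φ = 0.649560, sin λ = -0.714175, cos λ = -0.699968.
East component: ΔE = −sin λ·ΔX + cos λ·ΔY = −(-0.714175)(94) + (-0.699968)(-73) = 118.23 m.
1° of latitude spans 3600 × 30.90 = 111240 m; at latitude φ, 1° of longitude spans that × cos φ = 72257.0 m, so Δλ = 118.23 / 72257.0 × 3600 = 5.890″.

Δλ = 5.89″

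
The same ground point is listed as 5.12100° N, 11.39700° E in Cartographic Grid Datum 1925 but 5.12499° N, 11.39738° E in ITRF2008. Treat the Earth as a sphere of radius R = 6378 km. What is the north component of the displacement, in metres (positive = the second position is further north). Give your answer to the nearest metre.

Δφ = 5.12499° − 5.12100° = +0.00399°; Δλ = 11.39738° − 11.39700° = +0.00038°.
1° along a meridian = πR/180 = 111317 m.
ΔN = Δφ × 111317 = 444.2 m; ΔE = Δλ × 111317 × cos(5.12100°) = +0.00038 × 111317 × 0.996008 = 42.1 m.

ΔN = 444 m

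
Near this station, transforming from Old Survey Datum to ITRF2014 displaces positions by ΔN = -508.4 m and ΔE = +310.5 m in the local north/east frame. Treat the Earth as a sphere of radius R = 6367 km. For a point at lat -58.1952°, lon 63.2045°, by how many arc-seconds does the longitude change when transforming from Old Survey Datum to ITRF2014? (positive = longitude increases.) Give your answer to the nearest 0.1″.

Δλ = 19.1″

At latitude -58.1952°, cos φ = 0.527027.
One radian of longitude at latitude φ spans R cos φ, so Δλ = ΔE / (R cos φ) = 310.5 / (6367000 × 0.527027) = 9.2532e-05 rad = 19.086″.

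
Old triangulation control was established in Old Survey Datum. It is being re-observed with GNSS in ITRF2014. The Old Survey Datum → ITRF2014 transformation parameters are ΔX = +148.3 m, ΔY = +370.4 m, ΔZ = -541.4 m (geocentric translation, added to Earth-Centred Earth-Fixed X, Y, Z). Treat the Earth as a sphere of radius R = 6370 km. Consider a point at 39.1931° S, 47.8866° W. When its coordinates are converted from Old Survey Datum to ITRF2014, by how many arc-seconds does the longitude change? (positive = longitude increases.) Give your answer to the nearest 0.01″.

sin φ = -0.631936, cos φ = 0.775021, sin λ = -0.741819, cos λ = 0.670600.
East component: ΔE = −sin λ·ΔX + cos λ·ΔY = −(-0.741819)(148.3) + (0.670600)(370.4) = 358.40 m.
1° of latitude spans πR/180 = 111177 m; at latitude φ, 1° of longitude spans that × cos φ = 86164.8 m, so Δλ = 358.40 / 86164.8 × 3600 = 14.974″.

Δλ = 14.97″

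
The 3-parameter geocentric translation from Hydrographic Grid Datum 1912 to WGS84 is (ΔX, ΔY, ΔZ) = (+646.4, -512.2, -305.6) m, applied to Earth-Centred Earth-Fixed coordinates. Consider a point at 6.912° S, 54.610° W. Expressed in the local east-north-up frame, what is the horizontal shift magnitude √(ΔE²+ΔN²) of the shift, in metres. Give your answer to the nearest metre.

At φ = -6.912°, λ = -54.610°: sin φ = -0.120345, cos φ = 0.992732, sin λ = -0.815229, cos λ = 0.579139.
ΔE = −sin λ·ΔX + cos λ·ΔY = −(-0.815229)·(646.4) + (0.579139)·(-512.2) = 230.33 m.
ΔN = −sin φ cos λ·ΔX − sin φ sin λ·ΔY + cos φ·ΔZ = −(-0.120345)(0.579139)(646.4) − (-0.120345)(-0.815229)(-512.2) + (0.992732)(-305.6) = -208.08 m.
Horizontal magnitude = √(ΔE² + ΔN²) = √(230.33² + (-208.08)²) = 310.40 m.

310 m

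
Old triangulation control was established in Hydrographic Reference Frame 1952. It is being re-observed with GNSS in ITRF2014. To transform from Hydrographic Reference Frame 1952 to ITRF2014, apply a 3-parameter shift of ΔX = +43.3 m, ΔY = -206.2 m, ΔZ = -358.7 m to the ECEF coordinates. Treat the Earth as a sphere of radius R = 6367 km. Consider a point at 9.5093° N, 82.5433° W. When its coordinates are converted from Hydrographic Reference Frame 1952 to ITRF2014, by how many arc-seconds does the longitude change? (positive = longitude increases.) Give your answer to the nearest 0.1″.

sin φ = 0.165208, cos φ = 0.986259, sin λ = -0.991543, cos λ = 0.129777.
East component: ΔE = −sin λ·ΔX + cos λ·ΔY = −(-0.991543)(43.3) + (0.129777)(-206.2) = 16.17 m.
1° of latitude spans πR/180 = 111125 m; at latitude φ, 1° of longitude spans that × cos φ = 109598.1 m, so Δλ = 16.17 / 109598.1 × 3600 = 0.531″.

Δλ = 0.5″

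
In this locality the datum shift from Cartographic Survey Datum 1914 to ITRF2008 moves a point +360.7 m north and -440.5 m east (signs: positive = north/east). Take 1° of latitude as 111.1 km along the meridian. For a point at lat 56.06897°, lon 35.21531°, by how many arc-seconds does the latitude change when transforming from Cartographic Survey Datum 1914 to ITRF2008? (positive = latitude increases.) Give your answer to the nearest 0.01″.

Δφ = 11.69″

1° of latitude = 111.1 km, so Δφ = 360.7 / 111100 = 0.0032466° = 11.688″.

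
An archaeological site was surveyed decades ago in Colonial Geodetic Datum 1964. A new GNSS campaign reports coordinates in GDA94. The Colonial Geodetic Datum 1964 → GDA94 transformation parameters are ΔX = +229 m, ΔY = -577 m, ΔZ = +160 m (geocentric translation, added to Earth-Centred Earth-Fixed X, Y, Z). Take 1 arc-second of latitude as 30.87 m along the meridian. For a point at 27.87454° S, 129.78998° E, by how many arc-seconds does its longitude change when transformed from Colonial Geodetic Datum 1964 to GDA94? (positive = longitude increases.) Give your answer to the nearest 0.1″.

Δλ = 7.1″

sin φ = -0.467537, cos φ = 0.883973, sin λ = 0.768395, cos λ = -0.639975.
East component: ΔE = −sin λ·ΔX + cos λ·ΔY = −(0.768395)(229) + (-0.639975)(-577) = 193.30 m.
1° of latitude spans 3600 × 30.87 = 111132 m; at latitude φ, 1° of longitude spans that × cos φ = 98237.7 m, so Δλ = 193.30 / 98237.7 × 3600 = 7.084″.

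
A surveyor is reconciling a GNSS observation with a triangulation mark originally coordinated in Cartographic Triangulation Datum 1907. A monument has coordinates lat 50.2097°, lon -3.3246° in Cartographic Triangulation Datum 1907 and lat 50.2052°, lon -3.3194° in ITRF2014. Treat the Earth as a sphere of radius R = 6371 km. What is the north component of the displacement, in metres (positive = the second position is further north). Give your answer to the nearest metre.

Δφ = 50.2052° − 50.2097° = -0.0045°; Δλ = -3.3194° − -3.3246° = +0.0052°.
1° along a meridian = πR/180 = 111195 m.
ΔN = Δφ × 111195 = -500.4 m; ΔE = Δλ × 111195 × cos(50.2097°) = +0.0052 × 111195 × 0.639980 = 370.0 m.

ΔN = -500 m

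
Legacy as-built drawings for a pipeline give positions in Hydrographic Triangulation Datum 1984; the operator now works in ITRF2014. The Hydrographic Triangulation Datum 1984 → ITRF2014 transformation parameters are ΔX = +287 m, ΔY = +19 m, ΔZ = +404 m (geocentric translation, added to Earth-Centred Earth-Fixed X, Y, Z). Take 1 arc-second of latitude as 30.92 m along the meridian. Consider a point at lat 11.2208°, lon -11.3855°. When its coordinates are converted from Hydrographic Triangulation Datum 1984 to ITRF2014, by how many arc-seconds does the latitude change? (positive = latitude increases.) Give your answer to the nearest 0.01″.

sin φ = 0.194590, cos φ = 0.980885, sin λ = -0.197409, cos λ = 0.980321.
North component: ΔN = −sin φ cos λ·ΔX − sin φ sin λ·ΔY + cos φ·ΔZ = −(0.194590)(0.980321)(287) − (0.194590)(-0.197409)(19) + (0.980885)(404) = 342.26 m.
1° of latitude spans 3600 × 30.92 = 111312 m, so Δφ = 342.26 / 111312 × 3600 = 11.069″.

Δφ = 11.07″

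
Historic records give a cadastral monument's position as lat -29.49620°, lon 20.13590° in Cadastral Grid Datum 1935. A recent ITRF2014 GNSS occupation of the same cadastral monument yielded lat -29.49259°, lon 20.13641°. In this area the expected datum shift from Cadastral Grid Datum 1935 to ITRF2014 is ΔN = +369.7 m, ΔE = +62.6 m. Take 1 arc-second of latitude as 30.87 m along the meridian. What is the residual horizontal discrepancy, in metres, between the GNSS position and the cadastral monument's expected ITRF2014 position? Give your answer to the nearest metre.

Observed coordinate differences: Δφ = +0.00361°, Δλ = +0.00051°.
Converting to metres (1° lat = 111132 m, cos φ = 0.870388): observed ΔN = 401.2 m, observed ΔE = 49.3 m.
Subtracting the expected shift leaves a residual of 401.2 − (369.7) = 31.5 m north and 49.3 − (62.6) = -13.3 m east.
Residual distance = √(31.5² + (-13.3)²) = 34.2 m.

34 m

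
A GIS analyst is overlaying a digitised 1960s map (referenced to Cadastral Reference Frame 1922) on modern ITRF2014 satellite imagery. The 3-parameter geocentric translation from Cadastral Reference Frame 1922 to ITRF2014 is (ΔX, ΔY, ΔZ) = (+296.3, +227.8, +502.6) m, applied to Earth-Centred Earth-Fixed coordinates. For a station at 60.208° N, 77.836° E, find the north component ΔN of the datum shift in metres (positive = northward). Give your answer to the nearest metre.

The local north axis is (−sin φ cos λ, −sin φ sin λ, cos φ), giving ΔN = -54.182 − 193.254 + 249.718 = 2.28 m.

ΔN = 2 m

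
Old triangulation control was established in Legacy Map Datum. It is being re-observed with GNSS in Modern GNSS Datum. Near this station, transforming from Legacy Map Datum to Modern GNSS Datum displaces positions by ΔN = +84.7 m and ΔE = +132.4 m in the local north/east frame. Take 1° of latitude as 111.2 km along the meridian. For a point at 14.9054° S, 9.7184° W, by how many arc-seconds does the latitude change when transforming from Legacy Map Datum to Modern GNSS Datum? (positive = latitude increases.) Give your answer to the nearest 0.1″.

1° of latitude = 111.2 km, so Δφ = 84.7 / 111200 = 0.0007617° = 2.742″.

Δφ = 2.7″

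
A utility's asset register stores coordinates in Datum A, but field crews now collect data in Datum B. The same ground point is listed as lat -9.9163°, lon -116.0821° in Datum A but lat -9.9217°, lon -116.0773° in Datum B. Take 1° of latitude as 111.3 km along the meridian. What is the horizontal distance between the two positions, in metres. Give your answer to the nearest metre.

799 m

Δφ = -9.9217° − -9.9163° = -0.0054°; Δλ = -116.0773° − -116.0821° = +0.0048°.
ΔN = Δφ × 111300 = -601.0 m; ΔE = Δλ × 111300 × cos(-9.9163°) = +0.0048 × 111300 × 0.985060 = 526.3 m.
Distance = √(ΔE² + ΔN²) = √(526.3² + (-601.0)²) = 798.9 m.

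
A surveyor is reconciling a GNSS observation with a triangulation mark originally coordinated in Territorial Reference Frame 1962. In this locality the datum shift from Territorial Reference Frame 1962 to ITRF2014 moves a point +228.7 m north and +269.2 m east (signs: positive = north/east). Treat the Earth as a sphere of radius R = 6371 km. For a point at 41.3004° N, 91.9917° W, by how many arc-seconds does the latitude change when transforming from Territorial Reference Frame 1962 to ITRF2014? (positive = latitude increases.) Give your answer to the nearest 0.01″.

Δφ = 7.40″

On a sphere of radius R, 1 rad of latitude = R, so Δφ = ΔN / R = 228.7 / 6371000 = 3.5897e-05 rad = 7.404″.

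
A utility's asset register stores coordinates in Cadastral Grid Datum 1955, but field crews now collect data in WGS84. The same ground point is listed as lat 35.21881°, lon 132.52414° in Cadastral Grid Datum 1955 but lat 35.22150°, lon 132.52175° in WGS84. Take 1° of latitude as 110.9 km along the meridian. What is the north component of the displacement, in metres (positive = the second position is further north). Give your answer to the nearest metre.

ΔN = 298 m

Δφ = 35.22150° − 35.21881° = +0.00269°; Δλ = 132.52175° − 132.52414° = -0.00239°.
ΔN = Δφ × 110900 = 298.3 m; ΔE = Δλ × 110900 × cos(35.21881°) = -0.00239 × 110900 × 0.816956 = -216.5 m.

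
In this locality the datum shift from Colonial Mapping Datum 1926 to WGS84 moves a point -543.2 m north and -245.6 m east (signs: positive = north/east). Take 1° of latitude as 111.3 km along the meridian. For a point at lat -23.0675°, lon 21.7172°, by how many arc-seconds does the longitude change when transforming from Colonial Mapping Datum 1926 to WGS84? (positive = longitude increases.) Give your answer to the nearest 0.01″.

Δλ = -8.63″

At latitude -23.0675°, cos φ = 0.920044.
1° of longitude at this latitude = 111.3 × cos φ = 102.40 km, so Δλ = -245.6 / 102400.9 = -0.0023984° = -8.634″.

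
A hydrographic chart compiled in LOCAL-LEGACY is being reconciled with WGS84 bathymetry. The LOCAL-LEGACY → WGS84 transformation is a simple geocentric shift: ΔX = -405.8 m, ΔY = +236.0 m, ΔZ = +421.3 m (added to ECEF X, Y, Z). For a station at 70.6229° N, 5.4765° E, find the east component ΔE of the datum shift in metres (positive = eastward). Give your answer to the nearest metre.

ΔE = 274 m

The local east axis at (φ, λ) is (−sin λ, cos λ, 0), so ΔE = −sin(5.4765°)·(-405.8) + cos(5.4765°)·236.0 = 273.65 m.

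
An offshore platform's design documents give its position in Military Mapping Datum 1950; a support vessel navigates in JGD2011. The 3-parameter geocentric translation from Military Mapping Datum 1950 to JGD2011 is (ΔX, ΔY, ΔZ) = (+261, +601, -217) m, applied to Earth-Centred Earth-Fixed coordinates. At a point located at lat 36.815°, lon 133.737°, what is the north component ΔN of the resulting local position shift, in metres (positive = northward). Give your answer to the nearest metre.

ΔN = -326 m

At φ = 36.815°, λ = 133.737°: sin φ = 0.599233, cos φ = 0.800575, sin λ = 0.722521, cos λ = -0.691349.
ΔN = −sin φ cos λ·ΔX − sin φ sin λ·ΔY + cos φ·ΔZ = −(0.599233)(-0.691349)(261) − (0.599233)(0.722521)(601) + (0.800575)(-217) = -325.81 m.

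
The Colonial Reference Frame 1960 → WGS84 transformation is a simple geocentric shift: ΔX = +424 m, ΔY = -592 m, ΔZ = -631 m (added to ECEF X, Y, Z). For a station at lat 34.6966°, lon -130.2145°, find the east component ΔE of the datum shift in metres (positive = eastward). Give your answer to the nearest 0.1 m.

ΔE = 706.0 m

The local east axis at (φ, λ) is (−sin λ, cos λ, 0), so ΔE = −sin(-130.2145°)·424 + cos(-130.2145°)·(-592) = 706.01 m.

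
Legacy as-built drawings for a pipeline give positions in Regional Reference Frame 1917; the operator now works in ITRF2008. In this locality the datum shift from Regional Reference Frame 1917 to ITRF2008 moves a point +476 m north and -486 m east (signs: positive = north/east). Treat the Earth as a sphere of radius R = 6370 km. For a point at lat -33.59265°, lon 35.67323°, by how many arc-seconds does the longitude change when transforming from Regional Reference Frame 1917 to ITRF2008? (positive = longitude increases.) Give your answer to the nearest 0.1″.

At latitude -33.59265°, cos φ = 0.832992.
One radian of longitude at latitude φ spans R cos φ, so Δλ = ΔE / (R cos φ) = -486.0 / (6370000 × 0.832992) = -9.1592e-05 rad = -18.892″.

Δλ = -18.9″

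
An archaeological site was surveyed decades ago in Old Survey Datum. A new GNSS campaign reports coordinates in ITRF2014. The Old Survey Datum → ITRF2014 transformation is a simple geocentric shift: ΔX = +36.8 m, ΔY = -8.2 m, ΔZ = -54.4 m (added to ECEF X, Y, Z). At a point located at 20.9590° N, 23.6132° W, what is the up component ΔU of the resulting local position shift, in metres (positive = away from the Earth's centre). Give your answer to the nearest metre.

At φ = 20.9590°, λ = -23.6132°: sin φ = 0.357700, cos φ = 0.933837, sin λ = -0.400560, cos λ = 0.916270.
ΔU = cos φ cos λ·ΔX + cos φ sin λ·ΔY + sin φ·ΔZ = (0.933837)(0.916270)(36.8) + (0.933837)(-0.400560)(-8.2) + (0.357700)(-54.4) = 15.10 m.

ΔU = 15 m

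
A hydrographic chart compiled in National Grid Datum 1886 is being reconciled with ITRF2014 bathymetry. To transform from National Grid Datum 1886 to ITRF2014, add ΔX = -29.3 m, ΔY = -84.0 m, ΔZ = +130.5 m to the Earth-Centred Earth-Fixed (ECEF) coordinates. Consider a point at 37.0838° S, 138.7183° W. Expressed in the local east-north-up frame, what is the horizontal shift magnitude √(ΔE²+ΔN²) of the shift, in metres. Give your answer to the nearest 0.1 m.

At φ = -37.0838°, λ = -138.7183°: sin φ = -0.602982, cos φ = 0.797754, sin λ = -0.659762, cos λ = -0.751475.
ΔE = −sin λ·ΔX + cos λ·ΔY = −(-0.659762)·(-29.3) + (-0.751475)·(-84.0) = 43.79 m.
ΔN = −sin φ cos λ·ΔX − sin φ sin λ·ΔY + cos φ·ΔZ = −(-0.602982)(-0.751475)(-29.3) − (-0.602982)(-0.659762)(-84.0) + (0.797754)(130.5) = 150.80 m.
Horizontal magnitude = √(ΔE² + ΔN²) = √(43.79² + 150.80²) = 157.03 m.

157.0 m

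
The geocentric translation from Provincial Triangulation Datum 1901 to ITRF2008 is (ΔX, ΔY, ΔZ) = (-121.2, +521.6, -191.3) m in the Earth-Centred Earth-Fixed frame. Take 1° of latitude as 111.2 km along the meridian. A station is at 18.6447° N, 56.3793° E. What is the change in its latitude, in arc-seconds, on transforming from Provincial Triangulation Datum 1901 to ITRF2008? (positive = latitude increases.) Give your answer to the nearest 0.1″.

Δφ = -9.7″

sin φ = 0.319699, cos φ = 0.947519, sin λ = 0.832721, cos λ = 0.553692.
North component: ΔN = −sin φ cos λ·ΔX − sin φ sin λ·ΔY + cos φ·ΔZ = −(0.319699)(0.553692)(-121.2) − (0.319699)(0.832721)(521.6) + (0.947519)(-191.3) = -298.67 m.
1° of latitude spans 111200 m, so Δφ = -298.67 / 111200 × 3600 = -9.669″.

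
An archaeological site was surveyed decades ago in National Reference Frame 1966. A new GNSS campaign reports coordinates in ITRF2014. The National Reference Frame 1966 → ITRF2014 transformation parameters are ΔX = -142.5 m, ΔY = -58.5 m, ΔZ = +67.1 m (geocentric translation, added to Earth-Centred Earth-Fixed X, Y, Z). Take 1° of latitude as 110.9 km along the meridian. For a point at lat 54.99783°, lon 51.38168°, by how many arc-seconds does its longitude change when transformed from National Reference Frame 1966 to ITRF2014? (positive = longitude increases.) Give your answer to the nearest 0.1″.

Δλ = 4.2″

sin φ = 0.819130, cos φ = 0.573607, sin λ = 0.781321, cos λ = 0.624129.
East component: ΔE = −sin λ·ΔX + cos λ·ΔY = −(0.781321)(-142.5) + (0.624129)(-58.5) = 74.83 m.
1° of latitude spans 110900 m; at latitude φ, 1° of longitude spans that × cos φ = 63613.1 m, so Δλ = 74.83 / 63613.1 × 3600 = 4.235″.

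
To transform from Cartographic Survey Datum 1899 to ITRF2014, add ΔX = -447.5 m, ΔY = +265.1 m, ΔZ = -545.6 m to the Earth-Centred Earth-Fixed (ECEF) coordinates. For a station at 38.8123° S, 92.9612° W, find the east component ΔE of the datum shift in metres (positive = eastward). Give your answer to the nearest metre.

The local east axis at (φ, λ) is (−sin λ, cos λ, 0), so ΔE = −sin(-92.9612°)·(-447.5) + cos(-92.9612°)·265.1 = -460.60 m.

ΔE = -461 m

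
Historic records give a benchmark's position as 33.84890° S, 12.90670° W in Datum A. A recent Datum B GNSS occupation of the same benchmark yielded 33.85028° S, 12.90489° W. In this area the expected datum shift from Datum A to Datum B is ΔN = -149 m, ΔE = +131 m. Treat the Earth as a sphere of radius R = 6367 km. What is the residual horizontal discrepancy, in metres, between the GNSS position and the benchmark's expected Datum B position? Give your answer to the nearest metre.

36 m

Observed coordinate differences: Δφ = -0.00138°, Δλ = +0.00181°.
Converting to metres (1° lat = 111125 m, cos φ = 0.830509): observed ΔN = -153.4 m, observed ΔE = 167.0 m.
Subtracting the expected shift leaves a residual of -153.4 − (-149) = -4.4 m north and 167.0 − (131) = 36.0 m east.
Residual distance = √((-4.4)² + 36.0²) = 36.3 m.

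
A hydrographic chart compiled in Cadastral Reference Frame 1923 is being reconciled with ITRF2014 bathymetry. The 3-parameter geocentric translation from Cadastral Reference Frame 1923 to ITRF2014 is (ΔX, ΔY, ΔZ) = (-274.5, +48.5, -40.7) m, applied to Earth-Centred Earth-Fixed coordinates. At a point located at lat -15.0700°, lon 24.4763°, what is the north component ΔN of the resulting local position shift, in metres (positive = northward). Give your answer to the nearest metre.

At φ = -15.0700°, λ = 24.4763°: sin φ = -0.259999, cos φ = 0.965609, sin λ = 0.414317, cos λ = 0.910133.
ΔN = −sin φ cos λ·ΔX − sin φ sin λ·ΔY + cos φ·ΔZ = −(-0.259999)(0.910133)(-274.5) − (-0.259999)(0.414317)(48.5) + (0.965609)(-40.7) = -99.03 m.

ΔN = -99 m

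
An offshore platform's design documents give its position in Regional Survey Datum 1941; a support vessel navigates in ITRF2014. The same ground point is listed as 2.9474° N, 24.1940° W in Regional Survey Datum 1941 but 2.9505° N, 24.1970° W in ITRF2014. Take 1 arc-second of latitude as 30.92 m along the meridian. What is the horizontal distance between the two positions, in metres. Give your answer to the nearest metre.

Δφ = 2.9505° − 2.9474° = +0.0031°; Δλ = -24.1970° − -24.1940° = -0.0030°.
1° of latitude = 3600 × 30.92 = 111312 m.
ΔN = Δφ × 111312 = 345.1 m; ΔE = Δλ × 111312 × cos(2.9474°) = -0.0030 × 111312 × 0.998677 = -333.5 m.
Distance = √(ΔE² + ΔN²) = √((-333.5)² + 345.1²) = 479.9 m.

480 m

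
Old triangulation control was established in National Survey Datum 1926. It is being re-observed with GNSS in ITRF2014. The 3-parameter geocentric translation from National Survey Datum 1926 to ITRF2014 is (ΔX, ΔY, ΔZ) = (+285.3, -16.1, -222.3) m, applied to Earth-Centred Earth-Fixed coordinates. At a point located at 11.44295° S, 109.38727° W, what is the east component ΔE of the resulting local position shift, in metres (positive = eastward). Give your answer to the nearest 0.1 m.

ΔE = 274.5 m

The local east axis at (φ, λ) is (−sin λ, cos λ, 0), so ΔE = −sin(-109.38727°)·285.3 + cos(-109.38727°)·(-16.1) = 274.47 m.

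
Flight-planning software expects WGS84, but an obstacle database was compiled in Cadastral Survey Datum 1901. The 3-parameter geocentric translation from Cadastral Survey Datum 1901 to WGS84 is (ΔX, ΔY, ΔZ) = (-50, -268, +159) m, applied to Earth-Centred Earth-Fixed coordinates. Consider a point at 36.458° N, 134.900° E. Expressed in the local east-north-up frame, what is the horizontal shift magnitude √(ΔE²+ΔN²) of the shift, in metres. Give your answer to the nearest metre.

314 m

At φ = 36.458°, λ = 134.900°: sin φ = 0.594233, cos φ = 0.804293, sin λ = 0.708340, cos λ = -0.705872.
ΔE = −sin λ·ΔX + cos λ·ΔY = −(0.708340)·(-50) + (-0.705872)·(-268) = 224.59 m.
ΔN = −sin φ cos λ·ΔX − sin φ sin λ·ΔY + cos φ·ΔZ = −(0.594233)(-0.705872)(-50) − (0.594233)(0.708340)(-268) + (0.804293)(159) = 219.72 m.
Horizontal magnitude = √(ΔE² + ΔN²) = √(224.59² + 219.72²) = 314.19 m.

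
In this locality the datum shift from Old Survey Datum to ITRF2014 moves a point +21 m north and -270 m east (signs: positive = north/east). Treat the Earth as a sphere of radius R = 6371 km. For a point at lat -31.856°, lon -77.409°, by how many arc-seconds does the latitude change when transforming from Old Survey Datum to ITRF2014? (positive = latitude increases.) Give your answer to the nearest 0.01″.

On a sphere of radius R, 1 rad of latitude = R, so Δφ = ΔN / R = 21.0 / 6371000 = 3.2962e-06 rad = 0.680″.

Δφ = 0.68″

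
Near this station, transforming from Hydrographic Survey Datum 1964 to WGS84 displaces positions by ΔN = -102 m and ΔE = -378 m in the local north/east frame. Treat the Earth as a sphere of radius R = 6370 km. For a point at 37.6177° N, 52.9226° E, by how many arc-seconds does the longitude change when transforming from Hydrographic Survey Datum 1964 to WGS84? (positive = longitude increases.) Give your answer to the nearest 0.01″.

At latitude 37.6177°, cos φ = 0.792101.
One radian of longitude at latitude φ spans R cos φ, so Δλ = ΔE / (R cos φ) = -378.0 / (6370000 × 0.792101) = -7.4916e-05 rad = -15.452″.

Δλ = -15.45″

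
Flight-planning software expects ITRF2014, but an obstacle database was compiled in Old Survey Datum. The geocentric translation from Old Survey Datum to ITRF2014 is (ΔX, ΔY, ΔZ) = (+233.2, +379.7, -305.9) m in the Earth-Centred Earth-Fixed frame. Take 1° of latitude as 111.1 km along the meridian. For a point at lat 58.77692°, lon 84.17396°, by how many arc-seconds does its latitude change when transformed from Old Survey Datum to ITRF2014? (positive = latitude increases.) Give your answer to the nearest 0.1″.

sin φ = 0.855156, cos φ = 0.518372, sin λ = 0.994835, cos λ = 0.101508.
North component: ΔN = −sin φ cos λ·ΔX − sin φ sin λ·ΔY + cos φ·ΔZ = −(0.855156)(0.101508)(233.2) − (0.855156)(0.994835)(379.7) + (0.518372)(-305.9) = -501.84 m.
1° of latitude spans 111100 m, so Δφ = -501.84 / 111100 × 3600 = -16.261″.

Δφ = -16.3″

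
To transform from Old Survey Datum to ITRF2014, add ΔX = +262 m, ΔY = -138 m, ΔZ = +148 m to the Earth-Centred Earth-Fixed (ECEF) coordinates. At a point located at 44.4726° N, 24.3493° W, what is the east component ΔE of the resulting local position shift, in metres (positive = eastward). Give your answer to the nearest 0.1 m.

The local east axis at (φ, λ) is (−sin λ, cos λ, 0), so ΔE = −sin(-24.3493°)·262 + cos(-24.3493°)·(-138) = -17.70 m.

ΔE = -17.7 m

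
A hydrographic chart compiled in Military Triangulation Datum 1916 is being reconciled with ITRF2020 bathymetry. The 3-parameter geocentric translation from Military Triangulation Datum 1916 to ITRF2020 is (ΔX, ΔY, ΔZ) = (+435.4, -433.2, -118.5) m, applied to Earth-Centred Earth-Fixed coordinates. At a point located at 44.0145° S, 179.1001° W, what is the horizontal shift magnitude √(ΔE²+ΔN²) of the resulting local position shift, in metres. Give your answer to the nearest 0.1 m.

583.3 m

At φ = -44.0145°, λ = -179.1001°: sin φ = -0.694840, cos φ = 0.719164, sin λ = -0.015706, cos λ = -0.999877.
ΔE = −sin λ·ΔX + cos λ·ΔY = −(-0.015706)·(435.4) + (-0.999877)·(-433.2) = 439.98 m.
ΔN = −sin φ cos λ·ΔX − sin φ sin λ·ΔY + cos φ·ΔZ = −(-0.694840)(-0.999877)(435.4) − (-0.694840)(-0.015706)(-433.2) + (0.719164)(-118.5) = -382.99 m.
Horizontal magnitude = √(ΔE² + ΔN²) = √(439.98² + (-382.99)²) = 583.32 m.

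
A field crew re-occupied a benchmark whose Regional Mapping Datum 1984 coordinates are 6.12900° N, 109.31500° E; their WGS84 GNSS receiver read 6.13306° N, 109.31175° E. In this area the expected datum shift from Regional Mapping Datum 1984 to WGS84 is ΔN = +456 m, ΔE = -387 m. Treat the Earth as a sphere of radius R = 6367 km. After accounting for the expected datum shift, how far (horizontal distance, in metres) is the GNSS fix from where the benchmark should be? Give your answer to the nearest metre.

Observed coordinate differences: Δφ = +0.00406°, Δλ = -0.00325°.
Converting to metres (1° lat = 111125 m, cos φ = 0.994284): observed ΔN = 451.2 m, observed ΔE = -359.1 m.
Subtracting the expected shift leaves a residual of 451.2 − (456) = -4.8 m north and -359.1 − (-387) = 27.9 m east.
Residual distance = √((-4.8)² + 27.9²) = 28.3 m.

28 m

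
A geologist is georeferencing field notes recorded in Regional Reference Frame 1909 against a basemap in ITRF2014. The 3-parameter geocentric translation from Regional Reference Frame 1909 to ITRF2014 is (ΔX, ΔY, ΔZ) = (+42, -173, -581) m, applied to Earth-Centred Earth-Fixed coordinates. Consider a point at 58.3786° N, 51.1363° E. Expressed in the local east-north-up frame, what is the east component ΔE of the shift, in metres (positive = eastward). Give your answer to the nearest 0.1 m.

At φ = 58.3786°, λ = 51.1363°: sin φ = 0.851531, cos φ = 0.524304, sin λ = 0.778641, cos λ = 0.627470.
ΔE = −sin λ·ΔX + cos λ·ΔY = −(0.778641)·(42) + (0.627470)·(-173) = -141.26 m.

ΔE = -141.3 m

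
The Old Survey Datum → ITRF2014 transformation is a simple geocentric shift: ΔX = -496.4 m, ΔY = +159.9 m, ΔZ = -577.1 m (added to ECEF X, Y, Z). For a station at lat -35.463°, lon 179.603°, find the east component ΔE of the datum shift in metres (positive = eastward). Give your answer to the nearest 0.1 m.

The local east axis at (φ, λ) is (−sin λ, cos λ, 0), so ΔE = −sin(179.603°)·(-496.4) + cos(179.603°)·159.9 = -156.46 m.

ΔE = -156.5 m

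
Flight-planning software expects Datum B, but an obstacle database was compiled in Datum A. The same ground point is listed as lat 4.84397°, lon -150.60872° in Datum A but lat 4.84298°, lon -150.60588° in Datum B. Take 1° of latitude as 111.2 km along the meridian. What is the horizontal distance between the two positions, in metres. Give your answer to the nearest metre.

Δφ = 4.84298° − 4.84397° = -0.00099°; Δλ = -150.60588° − -150.60872° = +0.00284°.
ΔN = Δφ × 111200 = -110.1 m; ΔE = Δλ × 111200 × cos(4.84397°) = +0.00284 × 111200 × 0.996428 = 314.7 m.
Distance = √(ΔE² + ΔN²) = √(314.7² + (-110.1)²) = 333.4 m.

333 m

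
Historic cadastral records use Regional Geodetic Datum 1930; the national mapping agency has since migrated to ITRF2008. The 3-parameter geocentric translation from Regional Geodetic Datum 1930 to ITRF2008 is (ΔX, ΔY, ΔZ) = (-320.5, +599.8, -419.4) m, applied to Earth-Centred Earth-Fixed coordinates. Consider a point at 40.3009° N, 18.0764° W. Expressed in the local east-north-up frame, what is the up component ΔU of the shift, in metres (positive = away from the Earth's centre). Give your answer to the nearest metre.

The local up (radial) axis is (cos φ cos λ, cos φ sin λ, sin φ), giving ΔU = -232.368 − 141.937 − 271.269 = -645.57 m.

ΔU = -646 m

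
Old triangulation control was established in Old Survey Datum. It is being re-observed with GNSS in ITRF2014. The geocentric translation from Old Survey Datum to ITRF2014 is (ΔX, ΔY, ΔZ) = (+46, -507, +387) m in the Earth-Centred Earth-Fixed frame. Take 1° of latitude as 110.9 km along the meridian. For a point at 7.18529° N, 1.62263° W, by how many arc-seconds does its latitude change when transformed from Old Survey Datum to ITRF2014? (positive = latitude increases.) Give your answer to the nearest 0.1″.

sin φ = 0.125079, cos φ = 0.992147, sin λ = -0.028316, cos λ = 0.999599.
North component: ΔN = −sin φ cos λ·ΔX − sin φ sin λ·ΔY + cos φ·ΔZ = −(0.125079)(0.999599)(46) − (0.125079)(-0.028316)(-507) + (0.992147)(387) = 376.41 m.
1° of latitude spans 110900 m, so Δφ = 376.41 / 110900 × 3600 = 12.219″.

Δφ = 12.2″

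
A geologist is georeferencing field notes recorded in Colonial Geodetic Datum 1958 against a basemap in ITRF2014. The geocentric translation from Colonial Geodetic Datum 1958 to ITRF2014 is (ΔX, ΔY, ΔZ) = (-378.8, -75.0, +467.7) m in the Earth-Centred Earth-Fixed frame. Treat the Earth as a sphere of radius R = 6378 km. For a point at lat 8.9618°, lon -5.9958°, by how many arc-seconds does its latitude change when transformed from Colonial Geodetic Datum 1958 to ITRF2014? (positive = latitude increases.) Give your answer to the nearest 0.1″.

Δφ = 16.8″

sin φ = 0.155776, cos φ = 0.987792, sin λ = -0.104456, cos λ = 0.994530.
North component: ΔN = −sin φ cos λ·ΔX − sin φ sin λ·ΔY + cos φ·ΔZ = −(0.155776)(0.994530)(-378.8) − (0.155776)(-0.104456)(-75.0) + (0.987792)(467.7) = 519.46 m.
1° of latitude spans πR/180 = 111317 m, so Δφ = 519.46 / 111317 × 3600 = 16.799″.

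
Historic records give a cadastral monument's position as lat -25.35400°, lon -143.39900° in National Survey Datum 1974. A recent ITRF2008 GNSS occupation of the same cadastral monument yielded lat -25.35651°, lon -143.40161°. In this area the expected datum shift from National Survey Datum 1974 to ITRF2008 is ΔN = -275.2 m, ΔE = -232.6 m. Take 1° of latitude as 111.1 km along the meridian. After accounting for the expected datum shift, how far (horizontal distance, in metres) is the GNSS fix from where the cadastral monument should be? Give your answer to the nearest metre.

30 m

Observed coordinate differences: Δφ = -0.00251°, Δλ = -0.00261°.
Converting to metres (1° lat = 111100 m, cos φ = 0.903679): observed ΔN = -278.9 m, observed ΔE = -262.0 m.
Subtracting the expected shift leaves a residual of -278.9 − (-275.2) = -3.7 m north and -262.0 − (-232.6) = -29.4 m east.
Residual distance = √((-3.7)² + (-29.4)²) = 29.7 m.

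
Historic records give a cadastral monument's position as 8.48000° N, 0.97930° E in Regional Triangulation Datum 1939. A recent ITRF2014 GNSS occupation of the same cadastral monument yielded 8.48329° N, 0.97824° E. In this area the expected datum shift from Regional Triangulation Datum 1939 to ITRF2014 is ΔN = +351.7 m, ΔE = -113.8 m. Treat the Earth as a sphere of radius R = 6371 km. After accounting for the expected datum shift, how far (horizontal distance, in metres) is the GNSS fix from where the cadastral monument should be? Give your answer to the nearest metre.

Observed coordinate differences: Δφ = +0.00329°, Δλ = -0.00106°.
Converting to metres (1° lat = 111195 m, cos φ = 0.989067): observed ΔN = 365.8 m, observed ΔE = -116.6 m.
Subtracting the expected shift leaves a residual of 365.8 − (351.7) = 14.1 m north and -116.6 − (-113.8) = -2.8 m east.
Residual distance = √(14.1² + (-2.8)²) = 14.4 m.

14 m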